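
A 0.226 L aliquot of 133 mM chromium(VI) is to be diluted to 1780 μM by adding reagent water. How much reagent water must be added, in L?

1780 μM = 1.78 mM.
V₂ = C₁V₁/C₂ = 133 × 0.226 / 1.78 = 16.9 L.
Diluent to add = V₂ − V₁ = 16.9 − 0.226 = 16.7 L.

16.7 L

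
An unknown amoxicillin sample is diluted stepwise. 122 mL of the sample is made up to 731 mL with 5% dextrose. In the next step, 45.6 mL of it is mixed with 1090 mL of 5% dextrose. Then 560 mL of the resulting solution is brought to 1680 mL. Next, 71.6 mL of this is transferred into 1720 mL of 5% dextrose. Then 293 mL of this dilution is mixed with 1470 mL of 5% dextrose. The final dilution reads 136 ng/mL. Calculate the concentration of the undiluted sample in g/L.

Overall dilution factor = 5.992 × 24.90 × 3 × 25.02 × 6.017 = 6.74 × 10⁴.
Original = 136 ng/mL × 6.74 × 10⁴ = 9.17 × 10⁶ ng/mL = 9.17 g/L.

9.17 g/L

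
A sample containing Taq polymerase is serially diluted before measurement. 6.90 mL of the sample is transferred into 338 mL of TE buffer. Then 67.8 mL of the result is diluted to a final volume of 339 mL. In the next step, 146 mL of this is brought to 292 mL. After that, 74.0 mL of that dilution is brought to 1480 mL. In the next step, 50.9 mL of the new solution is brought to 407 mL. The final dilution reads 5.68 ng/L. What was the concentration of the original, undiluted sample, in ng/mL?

454 ng/mL

Overall dilution factor = 49.99 × 5 × 2 × 20 × 7.996 = 7.99 × 10⁴.
Original = 5.68 ng/L × 7.99 × 10⁴ = 4.54 × 10⁵ ng/L = 454 ng/mL.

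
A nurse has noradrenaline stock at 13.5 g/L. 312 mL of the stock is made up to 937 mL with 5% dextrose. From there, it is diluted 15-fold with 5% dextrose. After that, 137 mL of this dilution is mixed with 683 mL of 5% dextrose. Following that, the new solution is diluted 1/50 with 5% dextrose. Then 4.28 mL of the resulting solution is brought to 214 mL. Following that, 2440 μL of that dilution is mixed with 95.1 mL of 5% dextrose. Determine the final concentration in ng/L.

501 ng/L

Overall dilution factor = 3.003 × 15 × 5.985 × 50 × 50 × 39.98 = 2.69 × 10⁷.
13.5 g/L / 2.69 × 10⁷ = 5.01 × 10⁻⁷ g/L = 501 ng/L.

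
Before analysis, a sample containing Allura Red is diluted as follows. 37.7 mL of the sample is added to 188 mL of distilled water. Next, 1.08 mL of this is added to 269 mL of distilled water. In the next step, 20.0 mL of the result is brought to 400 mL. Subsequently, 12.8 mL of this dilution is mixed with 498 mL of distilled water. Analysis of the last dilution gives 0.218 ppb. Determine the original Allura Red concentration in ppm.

Overall dilution factor = 5.987 × 250.1 × 20 × 39.91 = 1.19 × 10⁶.
Original = 0.218 ppb × 1.19 × 10⁶ = 2.60 × 10⁵ ppb = 260 ppm.

260 ppm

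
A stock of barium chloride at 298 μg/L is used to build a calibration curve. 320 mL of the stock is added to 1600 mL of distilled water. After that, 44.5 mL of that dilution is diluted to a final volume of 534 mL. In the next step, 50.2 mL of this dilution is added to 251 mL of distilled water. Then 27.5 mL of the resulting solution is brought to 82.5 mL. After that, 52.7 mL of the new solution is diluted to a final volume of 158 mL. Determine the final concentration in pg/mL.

76.7 pg/mL

Overall dilution factor = 6 × 12 × 6 × 3 × 2.998 = 3886.
298 μg/L / 3886 = 0.0767 μg/L = 76.7 pg/mL.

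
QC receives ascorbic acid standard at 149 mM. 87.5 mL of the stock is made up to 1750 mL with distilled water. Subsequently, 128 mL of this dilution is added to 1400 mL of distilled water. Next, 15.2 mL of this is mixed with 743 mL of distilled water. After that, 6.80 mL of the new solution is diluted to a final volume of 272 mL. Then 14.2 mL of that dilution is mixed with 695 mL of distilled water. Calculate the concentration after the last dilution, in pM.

Overall dilution factor = 20 × 11.94 × 49.88 × 40 × 49.94 = 2.38 × 10⁷.
149 mM / 2.38 × 10⁷ = 6.26 × 10⁻⁶ mM = 6260 pM.

6260 pM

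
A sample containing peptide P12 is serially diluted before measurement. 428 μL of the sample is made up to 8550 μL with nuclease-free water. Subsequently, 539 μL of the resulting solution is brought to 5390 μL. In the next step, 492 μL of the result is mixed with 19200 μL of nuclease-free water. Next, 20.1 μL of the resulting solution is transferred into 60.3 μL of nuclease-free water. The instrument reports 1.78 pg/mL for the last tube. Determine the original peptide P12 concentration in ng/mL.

56.9 ng/mL

Overall dilution factor = 19.98 × 10 × 40.02 × 4 = 3.20 × 10⁴.
Original = 1.78 pg/mL × 3.20 × 10⁴ = 5.69 × 10⁴ pg/mL = 56.9 ng/mL.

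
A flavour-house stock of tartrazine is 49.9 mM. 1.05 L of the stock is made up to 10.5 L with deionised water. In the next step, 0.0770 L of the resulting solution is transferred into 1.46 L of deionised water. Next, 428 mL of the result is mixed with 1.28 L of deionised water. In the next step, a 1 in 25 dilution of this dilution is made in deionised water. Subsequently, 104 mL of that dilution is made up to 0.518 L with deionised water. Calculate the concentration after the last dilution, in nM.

Overall dilution factor = 10 × 19.96 × 3.991 × 25 × 4.981 = 9.92 × 10⁴.
49.9 mM / 9.92 × 10⁴ = 5.03 × 10⁻⁴ mM = 503 nM.

503 nM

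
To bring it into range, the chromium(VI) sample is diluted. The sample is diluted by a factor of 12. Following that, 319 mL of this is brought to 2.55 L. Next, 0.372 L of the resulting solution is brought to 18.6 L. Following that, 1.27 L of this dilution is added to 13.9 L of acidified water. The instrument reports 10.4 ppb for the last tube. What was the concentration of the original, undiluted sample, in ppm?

596 ppm

Overall dilution factor = 12 × 7.994 × 50 × 11.94 = 5.73 × 10⁴.
Original = 10.4 ppb × 5.73 × 10⁴ = 5.96 × 10⁵ ppb = 596 ppm.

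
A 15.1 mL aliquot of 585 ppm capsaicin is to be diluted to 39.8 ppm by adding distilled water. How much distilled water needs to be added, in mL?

207 mL

V₂ = C₁V₁/C₂ = 585 × 15.1 / 39.8 = 222 mL.
Diluent to add = V₂ − V₁ = 222 − 15.1 = 207 mL.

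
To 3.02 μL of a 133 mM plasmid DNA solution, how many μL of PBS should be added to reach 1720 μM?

1720 μM = 1.72 mM.
V₂ = C₁V₁/C₂ = 133 × 3.02 / 1.72 = 234 μL.
Diluent to add = V₂ − V₁ = 234 − 3.02 = 231 μL.

231 μL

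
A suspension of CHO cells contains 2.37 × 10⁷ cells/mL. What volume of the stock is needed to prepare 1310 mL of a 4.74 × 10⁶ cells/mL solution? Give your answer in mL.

V₁ = C₂V₂/C₁ = 4.74 × 10⁶ × 1310 / 2.37 × 10⁷ = 262 mL.

262 mL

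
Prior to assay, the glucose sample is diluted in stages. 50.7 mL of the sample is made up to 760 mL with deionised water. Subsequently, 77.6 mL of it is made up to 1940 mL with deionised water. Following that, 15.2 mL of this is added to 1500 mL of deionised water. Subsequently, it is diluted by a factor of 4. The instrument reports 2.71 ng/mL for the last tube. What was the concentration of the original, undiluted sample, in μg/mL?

Overall dilution factor = 14.99 × 25 × 99.68 × 4 = 1.49 × 10⁵.
Original = 2.71 ng/mL × 1.49 × 10⁵ = 4.05 × 10⁵ ng/mL = 405 μg/mL.

405 μg/mL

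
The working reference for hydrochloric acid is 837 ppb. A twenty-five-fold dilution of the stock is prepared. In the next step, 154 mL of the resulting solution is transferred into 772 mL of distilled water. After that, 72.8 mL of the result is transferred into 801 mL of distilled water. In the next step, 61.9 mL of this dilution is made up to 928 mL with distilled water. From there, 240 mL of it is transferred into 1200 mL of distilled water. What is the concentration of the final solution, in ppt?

Overall dilution factor = 25 × 6.013 × 12.00 × 14.99 × 6 = 1.62 × 10⁵.
837 ppb / 1.62 × 10⁵ = 5.16 × 10⁻³ ppb = 5.16 ppt.

5.16 ppt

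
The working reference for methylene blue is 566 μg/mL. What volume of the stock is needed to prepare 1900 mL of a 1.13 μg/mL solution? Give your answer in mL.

3.79 mL

V₁ = C₂V₂/C₁ = 1.13 × 1900 / 566 = 3.79 mL.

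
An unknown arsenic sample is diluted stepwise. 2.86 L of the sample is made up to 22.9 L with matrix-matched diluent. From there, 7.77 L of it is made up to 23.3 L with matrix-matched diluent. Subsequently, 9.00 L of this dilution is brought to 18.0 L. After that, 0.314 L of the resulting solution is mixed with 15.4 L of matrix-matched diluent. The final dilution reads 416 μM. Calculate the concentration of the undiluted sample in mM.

1000 mM

Overall dilution factor = 8.007 × 2.999 × 2 × 50.04 = 2403.
Original = 416 μM × 2403 = 10.00 × 10⁵ μM = 1000 mM.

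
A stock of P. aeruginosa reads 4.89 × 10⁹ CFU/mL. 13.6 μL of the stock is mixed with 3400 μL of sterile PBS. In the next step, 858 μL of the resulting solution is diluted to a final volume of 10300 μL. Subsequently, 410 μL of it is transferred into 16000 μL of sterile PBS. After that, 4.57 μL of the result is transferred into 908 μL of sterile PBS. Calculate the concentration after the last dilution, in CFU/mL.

Overall dilution factor = 251 × 12.00 × 40.02 × 199.7 = 2.41 × 10⁷.
4.89 × 10⁹ CFU/mL / 2.41 × 10⁷ = 203 CFU/mL.

203 CFU/mL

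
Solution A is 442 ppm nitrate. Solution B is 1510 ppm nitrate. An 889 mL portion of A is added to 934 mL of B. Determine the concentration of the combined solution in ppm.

C_mix = (C_A·V_A + C_B·V_B)/(V_A + V_B) = (442×889 + 1510×934) / 1823 = 989 ppm.

989 ppm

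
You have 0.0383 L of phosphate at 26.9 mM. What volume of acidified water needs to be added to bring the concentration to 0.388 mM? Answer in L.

V₂ = C₁V₁/C₂ = 26.9 × 0.0383 / 0.388 = 2.66 L.
Diluent to add = V₂ − V₁ = 2.66 − 0.0383 = 2.62 L.

2.62 L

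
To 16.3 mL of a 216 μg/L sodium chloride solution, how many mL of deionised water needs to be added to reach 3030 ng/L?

3030 ng/L = 3.03 μg/L.
V₂ = C₁V₁/C₂ = 216 × 16.3 / 3.03 = 1162 mL.
Diluent to add = V₂ − V₁ = 1162 − 16.3 = 1150 mL.

1150 mL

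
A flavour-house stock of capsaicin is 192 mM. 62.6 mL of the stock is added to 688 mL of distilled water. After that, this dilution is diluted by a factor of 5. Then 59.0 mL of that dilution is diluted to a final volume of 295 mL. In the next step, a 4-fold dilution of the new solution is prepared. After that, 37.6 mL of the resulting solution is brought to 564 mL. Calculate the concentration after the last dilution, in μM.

10.7 μM

Overall dilution factor = 11.99 × 5 × 5 × 4 × 15 = 1.80 × 10⁴.
192 mM / 1.80 × 10⁴ = 0.0107 mM = 10.7 μM.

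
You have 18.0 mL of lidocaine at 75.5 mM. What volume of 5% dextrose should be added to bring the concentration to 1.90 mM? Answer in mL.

V₂ = C₁V₁/C₂ = 75.5 × 18.0 / 1.90 = 715 mL.
Diluent to add = V₂ − V₁ = 715 − 18.0 = 697 mL.

697 mL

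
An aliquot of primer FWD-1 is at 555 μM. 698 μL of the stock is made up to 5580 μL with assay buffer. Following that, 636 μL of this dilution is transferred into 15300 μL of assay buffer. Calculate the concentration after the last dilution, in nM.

Overall dilution factor = 7.994 × 25.06 = 200.
555 μM / 200 = 2.77 μM = 2770 nM.

2770 nM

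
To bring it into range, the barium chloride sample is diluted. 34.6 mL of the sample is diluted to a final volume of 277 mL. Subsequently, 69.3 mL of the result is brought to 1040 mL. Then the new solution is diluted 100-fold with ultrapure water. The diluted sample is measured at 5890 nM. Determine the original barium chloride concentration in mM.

70.8 mM

Overall dilution factor = 8.006 × 15.01 × 100 = 1.20 × 10⁴.
Original = 5890 nM × 1.20 × 10⁴ = 7.08 × 10⁷ nM = 70.8 mM.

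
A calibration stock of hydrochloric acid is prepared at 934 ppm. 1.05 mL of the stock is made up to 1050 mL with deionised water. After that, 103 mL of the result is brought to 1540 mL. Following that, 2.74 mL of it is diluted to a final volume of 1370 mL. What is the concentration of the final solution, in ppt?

Overall dilution factor = 1000 × 14.95 × 500 = 7.48 × 10⁶.
934 ppm / 7.48 × 10⁶ = 1.25 × 10⁻⁴ ppm = 125 ppt.

125 ppt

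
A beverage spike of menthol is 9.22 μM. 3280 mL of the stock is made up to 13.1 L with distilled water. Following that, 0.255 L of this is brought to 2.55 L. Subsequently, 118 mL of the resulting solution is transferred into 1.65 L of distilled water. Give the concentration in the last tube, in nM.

15.4 nM

Overall dilution factor = 3.994 × 10 × 14.98 = 598.
9.22 μM / 598 = 0.0154 μM = 15.4 nM.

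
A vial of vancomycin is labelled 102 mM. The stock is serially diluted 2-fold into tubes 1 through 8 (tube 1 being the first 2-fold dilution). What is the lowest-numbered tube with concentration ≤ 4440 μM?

Tube n has concentration 102 mM / 2ⁿ.
Need 2ⁿ ≥ 102 mM / 4440 μM = 23.0, so n ≥ 4.52.
First such tube: n = 5.

tube 5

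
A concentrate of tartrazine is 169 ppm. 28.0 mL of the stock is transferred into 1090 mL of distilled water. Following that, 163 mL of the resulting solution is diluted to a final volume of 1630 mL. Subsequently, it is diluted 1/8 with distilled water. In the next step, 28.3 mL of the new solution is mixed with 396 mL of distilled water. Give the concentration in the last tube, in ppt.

Overall dilution factor = 39.93 × 10 × 8 × 14.99 = 4.79 × 10⁴.
169 ppm / 4.79 × 10⁴ = 3.53 × 10⁻³ ppm = 3530 ppt.

3530 ppt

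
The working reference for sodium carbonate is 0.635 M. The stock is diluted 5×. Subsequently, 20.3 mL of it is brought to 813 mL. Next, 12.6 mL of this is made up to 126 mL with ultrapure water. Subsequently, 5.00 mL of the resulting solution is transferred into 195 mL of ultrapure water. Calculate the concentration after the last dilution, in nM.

Overall dilution factor = 5 × 40.05 × 10 × 40 = 8.01 × 10⁴.
0.635 M / 8.01 × 10⁴ = 7.93 × 10⁻⁶ M = 7930 nM.

7930 nM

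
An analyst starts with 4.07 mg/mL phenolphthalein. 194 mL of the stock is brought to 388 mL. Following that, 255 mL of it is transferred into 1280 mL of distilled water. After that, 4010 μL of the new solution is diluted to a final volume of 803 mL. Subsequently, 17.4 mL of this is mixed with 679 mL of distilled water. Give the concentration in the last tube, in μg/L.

42.2 μg/L

Overall dilution factor = 2 × 6.020 × 200.2 × 40.02 = 9.65 × 10⁴.
4.07 mg/mL / 9.65 × 10⁴ = 4.22 × 10⁻⁵ mg/mL = 42.2 μg/L.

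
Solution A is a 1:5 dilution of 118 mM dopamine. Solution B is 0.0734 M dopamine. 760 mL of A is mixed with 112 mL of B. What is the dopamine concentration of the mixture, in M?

0.0300 M

C_A = 118 mM / 5 = 23.6 mM.
C_B = 0.0734 M = 73.4 mM.
C_mix = (C_A·V_A + C_B·V_B)/(V_A + V_B) = (23.6×760 + 73.4×112) / 872.0 = 30.0 mM = 0.0300 M.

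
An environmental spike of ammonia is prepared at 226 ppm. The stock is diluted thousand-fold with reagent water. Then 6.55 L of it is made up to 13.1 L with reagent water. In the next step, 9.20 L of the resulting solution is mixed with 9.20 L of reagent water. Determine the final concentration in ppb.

56.5 ppb

Overall dilution factor = 1000 × 2 × 2 = 4000.
226 ppm / 4000 = 0.0565 ppm = 56.5 ppb.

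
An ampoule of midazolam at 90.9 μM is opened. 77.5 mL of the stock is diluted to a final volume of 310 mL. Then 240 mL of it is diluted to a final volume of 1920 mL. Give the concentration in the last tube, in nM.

2840 nM

Overall dilution factor = 4 × 8 = 32.0.
90.9 μM / 32.0 = 2.84 μM = 2840 nM.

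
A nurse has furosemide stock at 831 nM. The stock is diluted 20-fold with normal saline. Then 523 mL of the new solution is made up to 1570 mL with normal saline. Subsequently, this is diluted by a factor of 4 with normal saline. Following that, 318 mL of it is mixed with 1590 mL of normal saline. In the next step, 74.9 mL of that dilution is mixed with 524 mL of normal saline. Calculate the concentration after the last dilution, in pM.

72.1 pM

Overall dilution factor = 20 × 3.002 × 4 × 6 × 7.996 = 1.15 × 10⁴.
831 nM / 1.15 × 10⁴ = 0.0721 nM = 72.1 pM.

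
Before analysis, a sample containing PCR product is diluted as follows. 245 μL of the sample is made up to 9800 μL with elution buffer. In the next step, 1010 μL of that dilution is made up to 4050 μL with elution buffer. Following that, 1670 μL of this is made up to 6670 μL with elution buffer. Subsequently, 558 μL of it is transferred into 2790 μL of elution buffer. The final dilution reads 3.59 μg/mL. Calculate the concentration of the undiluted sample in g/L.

13.8 g/L

Overall dilution factor = 40 × 4.010 × 3.994 × 6 = 3844.
Original = 3.59 μg/mL × 3844 = 1.38 × 10⁴ μg/mL = 13.8 g/L.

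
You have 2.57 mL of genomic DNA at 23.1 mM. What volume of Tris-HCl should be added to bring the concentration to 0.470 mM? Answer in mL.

V₂ = C₁V₁/C₂ = 23.1 × 2.57 / 0.470 = 126 mL.
Diluent to add = V₂ − V₁ = 126 − 2.57 = 124 mL.

124 mL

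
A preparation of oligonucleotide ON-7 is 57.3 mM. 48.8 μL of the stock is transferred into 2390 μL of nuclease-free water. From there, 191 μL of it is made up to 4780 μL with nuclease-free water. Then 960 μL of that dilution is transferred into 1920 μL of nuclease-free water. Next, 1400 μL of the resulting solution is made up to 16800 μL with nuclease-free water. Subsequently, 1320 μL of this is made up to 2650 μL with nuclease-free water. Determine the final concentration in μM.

Overall dilution factor = 49.98 × 25.03 × 3 × 12 × 2.008 = 9.04 × 10⁴.
57.3 mM / 9.04 × 10⁴ = 6.34 × 10⁻⁴ mM = 0.634 μM.

0.634 μM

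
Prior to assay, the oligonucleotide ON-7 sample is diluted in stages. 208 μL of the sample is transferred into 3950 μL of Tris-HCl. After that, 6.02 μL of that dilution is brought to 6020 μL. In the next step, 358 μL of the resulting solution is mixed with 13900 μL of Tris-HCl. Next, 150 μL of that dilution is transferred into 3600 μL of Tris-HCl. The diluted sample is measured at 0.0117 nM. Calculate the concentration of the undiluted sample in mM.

0.233 mM

Overall dilution factor = 19.99 × 1000 × 39.83 × 25 = 1.99 × 10⁷.
Original = 0.0117 nM × 1.99 × 10⁷ = 2.33 × 10⁵ nM = 0.233 mM.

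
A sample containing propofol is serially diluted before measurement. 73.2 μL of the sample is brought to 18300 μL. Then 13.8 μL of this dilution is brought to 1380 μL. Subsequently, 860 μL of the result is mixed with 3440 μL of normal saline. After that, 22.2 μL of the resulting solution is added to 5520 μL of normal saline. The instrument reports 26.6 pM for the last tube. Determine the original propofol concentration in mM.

0.830 mM

Overall dilution factor = 250 × 100 × 5 × 249.6 = 3.12 × 10⁷.
Original = 26.6 pM × 3.12 × 10⁷ = 8.30 × 10⁸ pM = 0.830 mM.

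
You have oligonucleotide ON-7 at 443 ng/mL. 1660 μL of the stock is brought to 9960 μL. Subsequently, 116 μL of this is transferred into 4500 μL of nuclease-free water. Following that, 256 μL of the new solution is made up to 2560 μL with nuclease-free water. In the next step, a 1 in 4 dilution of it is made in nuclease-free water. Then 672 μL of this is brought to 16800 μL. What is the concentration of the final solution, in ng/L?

Overall dilution factor = 6 × 39.79 × 10 × 4 × 25 = 2.39 × 10⁵.
443 ng/mL / 2.39 × 10⁵ = 1.86 × 10⁻³ ng/mL = 1.86 ng/L.

1.86 ng/L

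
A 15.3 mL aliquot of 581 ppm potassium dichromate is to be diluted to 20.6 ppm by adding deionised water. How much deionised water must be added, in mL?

V₂ = C₁V₁/C₂ = 581 × 15.3 / 20.6 = 432 mL.
Diluent to add = V₂ − V₁ = 432 − 15.3 = 416 mL.

416 mL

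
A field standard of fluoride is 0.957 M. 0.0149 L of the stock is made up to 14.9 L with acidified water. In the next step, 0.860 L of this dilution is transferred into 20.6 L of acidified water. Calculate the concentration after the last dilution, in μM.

Overall dilution factor = 1000 × 24.95 = 2.50 × 10⁴.
0.957 M / 2.50 × 10⁴ = 3.84 × 10⁻⁵ M = 38.4 μM.

38.4 μM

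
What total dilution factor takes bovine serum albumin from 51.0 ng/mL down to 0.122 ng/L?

4.18 × 10⁵

Factor = C₀/C_target = 51.0 ng/mL / 0.122 ng/L = 4.18 × 10⁵.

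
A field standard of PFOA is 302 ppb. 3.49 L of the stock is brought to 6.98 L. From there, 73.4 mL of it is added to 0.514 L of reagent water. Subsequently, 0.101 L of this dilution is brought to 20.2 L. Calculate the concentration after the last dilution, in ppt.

94.3 ppt

Overall dilution factor = 2 × 8.003 × 200 = 3201.
302 ppb / 3201 = 0.0943 ppb = 94.3 ppt.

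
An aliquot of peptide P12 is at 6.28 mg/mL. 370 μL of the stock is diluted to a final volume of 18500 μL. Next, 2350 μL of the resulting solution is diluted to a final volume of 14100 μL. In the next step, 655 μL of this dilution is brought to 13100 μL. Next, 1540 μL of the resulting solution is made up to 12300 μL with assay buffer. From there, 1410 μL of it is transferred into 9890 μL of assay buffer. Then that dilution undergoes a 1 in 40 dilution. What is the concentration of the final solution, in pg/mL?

409 pg/mL

Overall dilution factor = 50 × 6 × 20 × 7.987 × 8.014 × 40 = 1.54 × 10⁷.
6.28 mg/mL / 1.54 × 10⁷ = 4.09 × 10⁻⁷ mg/mL = 409 pg/mL.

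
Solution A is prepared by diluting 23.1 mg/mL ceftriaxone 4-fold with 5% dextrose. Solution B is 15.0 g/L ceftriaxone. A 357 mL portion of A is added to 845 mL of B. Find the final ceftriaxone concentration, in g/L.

12.3 g/L

C_A = 23.1 mg/mL / 4 = 5.78 mg/mL.
C_B = 15.0 g/L = 15.0 mg/mL.
C_mix = (C_A·V_A + C_B·V_B)/(V_A + V_B) = (5.78×357 + 15.0×845) / 1202 = 12.3 mg/mL = 12.3 g/L.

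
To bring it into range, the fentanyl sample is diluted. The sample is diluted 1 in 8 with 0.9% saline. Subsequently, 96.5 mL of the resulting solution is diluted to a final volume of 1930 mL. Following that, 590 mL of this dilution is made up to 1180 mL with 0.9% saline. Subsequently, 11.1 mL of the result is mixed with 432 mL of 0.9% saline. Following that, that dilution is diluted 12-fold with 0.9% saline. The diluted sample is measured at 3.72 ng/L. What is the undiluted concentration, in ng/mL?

570 ng/mL

Overall dilution factor = 8 × 20 × 2 × 39.92 × 12 = 1.53 × 10⁵.
Original = 3.72 ng/L × 1.53 × 10⁵ = 5.70 × 10⁵ ng/L = 570 ng/mL.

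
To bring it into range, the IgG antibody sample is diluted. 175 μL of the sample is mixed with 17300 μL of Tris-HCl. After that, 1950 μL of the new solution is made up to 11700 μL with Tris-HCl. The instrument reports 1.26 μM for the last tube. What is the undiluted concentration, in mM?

Overall dilution factor = 99.86 × 6 = 599.
Original = 1.26 μM × 599 = 755 μM = 0.755 mM.

0.755 mM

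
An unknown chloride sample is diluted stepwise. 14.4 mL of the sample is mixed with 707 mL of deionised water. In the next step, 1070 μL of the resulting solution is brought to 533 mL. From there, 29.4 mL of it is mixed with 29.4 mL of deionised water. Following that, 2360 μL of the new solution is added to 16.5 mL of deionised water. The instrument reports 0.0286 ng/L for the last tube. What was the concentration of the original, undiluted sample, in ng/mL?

Overall dilution factor = 50.10 × 498.1 × 2 × 7.992 = 3.99 × 10⁵.
Original = 0.0286 ng/L × 3.99 × 10⁵ = 1.14 × 10⁴ ng/L = 11.4 ng/mL.

11.4 ng/mL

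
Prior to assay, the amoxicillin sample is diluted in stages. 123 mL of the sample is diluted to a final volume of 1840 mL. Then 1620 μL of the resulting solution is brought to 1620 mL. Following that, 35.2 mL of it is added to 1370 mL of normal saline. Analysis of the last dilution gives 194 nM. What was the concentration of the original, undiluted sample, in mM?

116 mM

Overall dilution factor = 14.96 × 1000 × 39.92 = 5.97 × 10⁵.
Original = 194 nM × 5.97 × 10⁵ = 1.16 × 10⁸ nM = 116 mM.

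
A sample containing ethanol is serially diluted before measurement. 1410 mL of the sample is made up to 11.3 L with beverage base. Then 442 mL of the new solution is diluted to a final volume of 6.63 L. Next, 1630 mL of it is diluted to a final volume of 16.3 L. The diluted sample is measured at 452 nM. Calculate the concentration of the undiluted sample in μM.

Overall dilution factor = 8.014 × 15 × 10 = 1202.
Original = 452 nM × 1202 = 5.43 × 10⁵ nM = 543 μM.

543 μM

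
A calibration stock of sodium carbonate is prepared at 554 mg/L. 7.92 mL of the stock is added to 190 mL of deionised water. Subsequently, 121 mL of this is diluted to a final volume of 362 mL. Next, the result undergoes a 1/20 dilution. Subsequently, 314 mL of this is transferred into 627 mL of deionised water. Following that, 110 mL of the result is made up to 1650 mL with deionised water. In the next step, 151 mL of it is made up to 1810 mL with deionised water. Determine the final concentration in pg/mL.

688 pg/mL

Overall dilution factor = 24.99 × 2.992 × 20 × 2.997 × 15 × 11.99 = 8.06 × 10⁵.
554 mg/L / 8.06 × 10⁵ = 6.88 × 10⁻⁴ mg/L = 688 pg/mL.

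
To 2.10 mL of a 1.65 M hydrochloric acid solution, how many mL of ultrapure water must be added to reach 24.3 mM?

140 mL

24.3 mM = 0.0243 M.
V₂ = C₁V₁/C₂ = 1.65 × 2.10 / 0.0243 = 143 mL.
Diluent to add = V₂ − V₁ = 143 − 2.10 = 140 mL.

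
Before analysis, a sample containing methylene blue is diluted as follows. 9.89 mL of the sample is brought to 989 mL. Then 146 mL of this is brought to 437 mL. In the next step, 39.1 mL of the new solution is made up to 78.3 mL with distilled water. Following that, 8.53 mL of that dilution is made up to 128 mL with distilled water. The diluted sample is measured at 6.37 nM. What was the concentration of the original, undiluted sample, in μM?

Overall dilution factor = 100 × 2.993 × 2.003 × 15.01 = 8994.
Original = 6.37 nM × 8994 = 5.73 × 10⁴ nM = 57.3 μM.

57.3 μM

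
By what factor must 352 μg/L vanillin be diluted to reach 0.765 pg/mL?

Factor = C₀/C_target = 352 μg/L / 0.765 pg/mL = 4.60 × 10⁵.

4.60 × 10⁵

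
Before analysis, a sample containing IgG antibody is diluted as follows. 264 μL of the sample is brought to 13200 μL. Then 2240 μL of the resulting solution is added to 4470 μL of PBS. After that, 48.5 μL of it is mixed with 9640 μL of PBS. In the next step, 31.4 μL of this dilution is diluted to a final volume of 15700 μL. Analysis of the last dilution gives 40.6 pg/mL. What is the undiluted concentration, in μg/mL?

Overall dilution factor = 50 × 2.996 × 199.8 × 500 = 1.50 × 10⁷.
Original = 40.6 pg/mL × 1.50 × 10⁷ = 6.07 × 10⁸ pg/mL = 607 μg/mL.

607 μg/mL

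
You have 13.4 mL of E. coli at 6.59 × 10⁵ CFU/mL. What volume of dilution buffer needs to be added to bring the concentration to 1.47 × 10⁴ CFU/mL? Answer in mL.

V₂ = C₁V₁/C₂ = 6.59 × 10⁵ × 13.4 / 1.47 × 10⁴ = 601 mL.
Diluent to add = V₂ − V₁ = 601 − 13.4 = 587 mL.

587 mL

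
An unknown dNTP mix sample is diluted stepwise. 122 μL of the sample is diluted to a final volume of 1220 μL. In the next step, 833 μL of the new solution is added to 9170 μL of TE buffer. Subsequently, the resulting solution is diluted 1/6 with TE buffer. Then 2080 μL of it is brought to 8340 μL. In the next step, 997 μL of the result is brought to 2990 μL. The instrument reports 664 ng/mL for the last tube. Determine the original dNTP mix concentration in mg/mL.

5.75 mg/mL

Overall dilution factor = 10 × 12.01 × 6 × 4.010 × 2.999 = 8664.
Original = 664 ng/mL × 8664 = 5.75 × 10⁶ ng/mL = 5.75 mg/mL.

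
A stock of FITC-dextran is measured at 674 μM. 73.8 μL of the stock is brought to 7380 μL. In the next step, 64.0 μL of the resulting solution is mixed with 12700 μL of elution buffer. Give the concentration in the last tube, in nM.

33.8 nM

Overall dilution factor = 100 × 199.4 = 1.99 × 10⁴.
674 μM / 1.99 × 10⁴ = 0.0338 μM = 33.8 nM.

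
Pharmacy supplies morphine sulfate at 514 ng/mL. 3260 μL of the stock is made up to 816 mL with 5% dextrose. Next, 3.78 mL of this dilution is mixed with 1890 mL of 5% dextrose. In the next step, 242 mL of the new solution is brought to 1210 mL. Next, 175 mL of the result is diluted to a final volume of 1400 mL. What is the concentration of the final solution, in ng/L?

0.102 ng/L

Overall dilution factor = 250.3 × 501 × 5 × 8 = 5.02 × 10⁶.
514 ng/mL / 5.02 × 10⁶ = 1.02 × 10⁻⁴ ng/mL = 0.102 ng/L.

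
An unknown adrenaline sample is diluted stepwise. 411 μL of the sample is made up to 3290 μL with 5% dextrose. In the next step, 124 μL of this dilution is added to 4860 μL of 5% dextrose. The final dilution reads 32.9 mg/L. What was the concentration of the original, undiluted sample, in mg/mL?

Overall dilution factor = 8.005 × 40.19 = 322.
Original = 32.9 mg/L × 322 = 1.06 × 10⁴ mg/L = 10.6 mg/mL.

10.6 mg/mL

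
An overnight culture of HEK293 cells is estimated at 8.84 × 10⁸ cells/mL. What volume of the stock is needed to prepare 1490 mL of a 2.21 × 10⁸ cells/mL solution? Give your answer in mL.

V₁ = C₂V₂/C₁ = 2.21 × 10⁸ × 1490 / 8.84 × 10⁸ = 372 mL.

372 mL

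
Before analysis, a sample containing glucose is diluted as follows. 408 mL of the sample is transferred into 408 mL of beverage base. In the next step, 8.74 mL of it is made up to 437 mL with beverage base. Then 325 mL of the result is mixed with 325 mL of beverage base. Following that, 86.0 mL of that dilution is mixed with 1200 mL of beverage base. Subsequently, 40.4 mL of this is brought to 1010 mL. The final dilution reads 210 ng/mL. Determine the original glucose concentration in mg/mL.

Overall dilution factor = 2 × 50 × 2 × 14.95 × 25 = 7.48 × 10⁴.
Original = 210 ng/mL × 7.48 × 10⁴ = 1.57 × 10⁷ ng/mL = 15.7 mg/mL.

15.7 mg/mL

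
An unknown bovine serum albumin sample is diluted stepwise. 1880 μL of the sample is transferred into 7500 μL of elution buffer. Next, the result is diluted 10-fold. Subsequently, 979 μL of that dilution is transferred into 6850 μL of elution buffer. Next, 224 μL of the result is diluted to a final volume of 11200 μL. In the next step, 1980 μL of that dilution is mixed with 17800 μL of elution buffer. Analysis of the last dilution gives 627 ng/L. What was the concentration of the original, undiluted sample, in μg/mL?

125 μg/mL

Overall dilution factor = 4.989 × 10 × 7.997 × 50 × 9.990 = 1.99 × 10⁵.
Original = 627 ng/L × 1.99 × 10⁵ = 1.25 × 10⁸ ng/L = 125 μg/mL.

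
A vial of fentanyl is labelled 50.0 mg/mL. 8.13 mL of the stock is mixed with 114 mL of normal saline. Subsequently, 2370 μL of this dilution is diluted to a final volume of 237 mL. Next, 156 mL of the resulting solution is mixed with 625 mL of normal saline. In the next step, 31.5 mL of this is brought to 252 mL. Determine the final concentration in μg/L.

Overall dilution factor = 15.02 × 100 × 5.006 × 8 = 6.02 × 10⁴.
50.0 mg/mL / 6.02 × 10⁴ = 8.31 × 10⁻⁴ mg/mL = 831 μg/L.

831 μg/L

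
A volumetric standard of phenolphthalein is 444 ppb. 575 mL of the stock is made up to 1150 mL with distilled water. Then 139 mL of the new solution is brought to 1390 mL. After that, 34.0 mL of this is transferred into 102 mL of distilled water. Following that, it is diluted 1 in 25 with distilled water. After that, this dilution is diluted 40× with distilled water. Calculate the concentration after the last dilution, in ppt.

5.55 ppt

Overall dilution factor = 2 × 10 × 4 × 25 × 40 = 8.00 × 10⁴.
444 ppb / 8.00 × 10⁴ = 5.55 × 10⁻³ ppb = 5.55 ppt.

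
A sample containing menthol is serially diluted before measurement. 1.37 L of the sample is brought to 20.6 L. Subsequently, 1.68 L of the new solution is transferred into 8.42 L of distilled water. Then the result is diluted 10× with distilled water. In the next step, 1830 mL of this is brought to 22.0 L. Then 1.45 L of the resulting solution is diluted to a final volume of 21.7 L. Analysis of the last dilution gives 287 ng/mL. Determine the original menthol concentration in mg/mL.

46.7 mg/mL

Overall dilution factor = 15.04 × 6.012 × 10 × 12.02 × 14.97 = 1.63 × 10⁵.
Original = 287 ng/mL × 1.63 × 10⁵ = 4.67 × 10⁷ ng/mL = 46.7 mg/mL.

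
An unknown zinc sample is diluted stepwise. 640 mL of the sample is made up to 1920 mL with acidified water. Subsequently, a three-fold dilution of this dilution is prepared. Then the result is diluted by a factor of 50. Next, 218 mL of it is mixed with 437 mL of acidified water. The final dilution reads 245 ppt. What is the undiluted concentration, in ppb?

Overall dilution factor = 3 × 3 × 50 × 3.005 = 1352.
Original = 245 ppt × 1352 = 3.31 × 10⁵ ppt = 331 ppb.

331 ppb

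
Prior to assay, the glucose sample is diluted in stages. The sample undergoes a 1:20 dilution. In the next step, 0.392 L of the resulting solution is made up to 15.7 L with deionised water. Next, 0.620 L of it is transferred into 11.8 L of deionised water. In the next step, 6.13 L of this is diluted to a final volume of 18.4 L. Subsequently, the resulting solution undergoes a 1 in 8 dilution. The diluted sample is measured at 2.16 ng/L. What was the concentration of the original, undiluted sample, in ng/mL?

832 ng/mL

Overall dilution factor = 20 × 40.05 × 20.03 × 3.002 × 8 = 3.85 × 10⁵.
Original = 2.16 ng/L × 3.85 × 10⁵ = 8.32 × 10⁵ ng/L = 832 ng/mL.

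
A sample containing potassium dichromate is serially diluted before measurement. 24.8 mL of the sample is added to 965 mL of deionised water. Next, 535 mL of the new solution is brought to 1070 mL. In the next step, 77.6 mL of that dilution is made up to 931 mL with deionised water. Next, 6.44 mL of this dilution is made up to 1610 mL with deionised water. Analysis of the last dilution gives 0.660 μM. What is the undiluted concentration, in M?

Overall dilution factor = 39.91 × 2 × 12.00 × 250 = 2.39 × 10⁵.
Original = 0.660 μM × 2.39 × 10⁵ = 1.58 × 10⁵ μM = 0.158 M.

0.158 M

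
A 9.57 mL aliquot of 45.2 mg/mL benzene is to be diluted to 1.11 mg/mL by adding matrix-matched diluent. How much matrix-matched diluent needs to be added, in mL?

V₂ = C₁V₁/C₂ = 45.2 × 9.57 / 1.11 = 390 mL.
Diluent to add = V₂ − V₁ = 390 − 9.57 = 380 mL.

380 mL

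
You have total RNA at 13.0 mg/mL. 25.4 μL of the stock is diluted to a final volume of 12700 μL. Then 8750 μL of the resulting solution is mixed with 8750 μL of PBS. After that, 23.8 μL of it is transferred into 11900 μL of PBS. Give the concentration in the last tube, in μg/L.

25.9 μg/L

Overall dilution factor = 500 × 2 × 501 = 5.01 × 10⁵.
13.0 mg/mL / 5.01 × 10⁵ = 2.59 × 10⁻⁵ mg/mL = 25.9 μg/L.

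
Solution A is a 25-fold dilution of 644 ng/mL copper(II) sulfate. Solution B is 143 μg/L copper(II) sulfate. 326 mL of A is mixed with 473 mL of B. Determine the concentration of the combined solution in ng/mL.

95.2 ng/mL

C_A = 644 ng/mL / 25 = 25.8 ng/mL.
C_B = 143 μg/L = 143 ng/mL.
C_mix = (C_A·V_A + C_B·V_B)/(V_A + V_B) = (25.8×326 + 143×473) / 799.0 = 95.2 ng/mL.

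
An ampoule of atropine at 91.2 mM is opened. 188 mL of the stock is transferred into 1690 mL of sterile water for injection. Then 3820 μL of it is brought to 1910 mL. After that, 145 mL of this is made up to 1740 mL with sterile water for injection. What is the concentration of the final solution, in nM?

Overall dilution factor = 9.989 × 500 × 12 = 5.99 × 10⁴.
91.2 mM / 5.99 × 10⁴ = 1.52 × 10⁻³ mM = 1520 nM.

1520 nM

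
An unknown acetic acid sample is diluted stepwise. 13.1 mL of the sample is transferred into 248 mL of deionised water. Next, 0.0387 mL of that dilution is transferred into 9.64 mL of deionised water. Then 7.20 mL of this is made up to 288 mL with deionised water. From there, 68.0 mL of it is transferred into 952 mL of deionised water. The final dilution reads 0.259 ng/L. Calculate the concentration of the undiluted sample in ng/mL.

775 ng/mL

Overall dilution factor = 19.93 × 250.1 × 40 × 15 = 2.99 × 10⁶.
Original = 0.259 ng/L × 2.99 × 10⁶ = 7.75 × 10⁵ ng/L = 775 ng/mL.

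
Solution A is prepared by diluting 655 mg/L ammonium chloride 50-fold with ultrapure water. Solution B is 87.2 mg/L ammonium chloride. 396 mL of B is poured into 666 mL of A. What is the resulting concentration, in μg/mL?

C_A = 655 mg/L / 50 = 13.1 mg/L.
C_mix = (C_A·V_A + C_B·V_B)/(V_A + V_B) = (13.1×666 + 87.2×396) / 1062 = 40.7 mg/L = 40.7 μg/mL.

40.7 μg/mL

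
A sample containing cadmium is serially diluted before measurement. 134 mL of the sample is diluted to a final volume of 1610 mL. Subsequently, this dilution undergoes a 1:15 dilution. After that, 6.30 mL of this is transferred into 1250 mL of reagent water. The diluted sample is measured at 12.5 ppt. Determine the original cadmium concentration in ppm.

Overall dilution factor = 12.01 × 15 × 199.4 = 3.59 × 10⁴.
Original = 12.5 ppt × 3.59 × 10⁴ = 4.49 × 10⁵ ppt = 0.449 ppm.

0.449 ppm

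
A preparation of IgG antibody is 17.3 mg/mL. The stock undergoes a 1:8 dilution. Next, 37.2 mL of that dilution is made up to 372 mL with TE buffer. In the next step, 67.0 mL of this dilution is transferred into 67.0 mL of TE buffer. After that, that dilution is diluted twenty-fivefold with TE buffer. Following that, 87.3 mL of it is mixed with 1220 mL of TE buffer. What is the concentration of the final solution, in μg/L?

Overall dilution factor = 8 × 10 × 2 × 25 × 14.97 = 5.99 × 10⁴.
17.3 mg/mL / 5.99 × 10⁴ = 2.89 × 10⁻⁴ mg/mL = 289 μg/L.

289 μg/L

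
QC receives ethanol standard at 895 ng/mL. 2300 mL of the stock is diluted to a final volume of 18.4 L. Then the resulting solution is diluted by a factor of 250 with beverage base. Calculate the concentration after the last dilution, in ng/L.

Overall dilution factor = 8 × 250 = 2000.
895 ng/mL / 2000 = 0.448 ng/mL = 448 ng/L.

448 ng/L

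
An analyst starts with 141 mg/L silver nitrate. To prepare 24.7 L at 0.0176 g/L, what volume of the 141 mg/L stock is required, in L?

0.0176 g/L = 17.6 mg/L.
V₁ = C₂V₂/C₁ = 17.6 × 24.7 / 141 = 3.08 L.

3.08 L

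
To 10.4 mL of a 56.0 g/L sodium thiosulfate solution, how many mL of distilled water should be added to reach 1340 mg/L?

424 mL

1340 mg/L = 1.34 g/L.
V₂ = C₁V₁/C₂ = 56.0 × 10.4 / 1.34 = 435 mL.
Diluent to add = V₂ − V₁ = 435 − 10.4 = 424 mL.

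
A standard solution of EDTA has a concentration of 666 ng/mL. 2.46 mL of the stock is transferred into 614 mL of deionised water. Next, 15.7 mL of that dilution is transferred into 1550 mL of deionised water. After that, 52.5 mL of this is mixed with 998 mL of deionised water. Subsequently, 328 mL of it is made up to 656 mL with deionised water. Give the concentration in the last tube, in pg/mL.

0.666 pg/mL

Overall dilution factor = 250.6 × 99.73 × 20.01 × 2 = 1.00 × 10⁶.
666 ng/mL / 1.00 × 10⁶ = 6.66 × 10⁻⁴ ng/mL = 0.666 pg/mL.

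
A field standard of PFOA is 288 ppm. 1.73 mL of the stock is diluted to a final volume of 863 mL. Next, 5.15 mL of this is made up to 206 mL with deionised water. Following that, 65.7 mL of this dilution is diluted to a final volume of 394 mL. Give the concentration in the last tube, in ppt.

2410 ppt

Overall dilution factor = 498.8 × 40 × 5.997 = 1.20 × 10⁵.
288 ppm / 1.20 × 10⁵ = 2.41 × 10⁻³ ppm = 2410 ppt.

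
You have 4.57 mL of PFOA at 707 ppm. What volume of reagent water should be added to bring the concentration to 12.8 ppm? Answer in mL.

248 mL

V₂ = C₁V₁/C₂ = 707 × 4.57 / 12.8 = 252 mL.
Diluent to add = V₂ − V₁ = 252 − 4.57 = 248 mL.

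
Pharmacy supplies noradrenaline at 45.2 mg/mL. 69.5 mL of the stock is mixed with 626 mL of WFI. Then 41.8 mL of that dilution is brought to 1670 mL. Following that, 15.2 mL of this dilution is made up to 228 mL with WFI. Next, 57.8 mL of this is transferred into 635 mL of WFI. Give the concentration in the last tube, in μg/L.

Overall dilution factor = 10.01 × 39.95 × 15 × 11.99 = 7.19 × 10⁴.
45.2 mg/mL / 7.19 × 10⁴ = 6.29 × 10⁻⁴ mg/mL = 629 μg/L.

629 μg/L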